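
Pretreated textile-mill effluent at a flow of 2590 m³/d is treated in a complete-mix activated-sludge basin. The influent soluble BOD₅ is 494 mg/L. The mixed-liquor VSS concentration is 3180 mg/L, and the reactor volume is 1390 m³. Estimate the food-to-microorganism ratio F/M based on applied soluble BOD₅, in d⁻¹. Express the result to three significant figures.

F/M ≈ 0.289 d⁻¹

F/M = Q·S₀ / (V·X) = 2590 × 494 / (1390 × 3180) = 0.2895 g soluble BOD₅·(g VSS·d)⁻¹.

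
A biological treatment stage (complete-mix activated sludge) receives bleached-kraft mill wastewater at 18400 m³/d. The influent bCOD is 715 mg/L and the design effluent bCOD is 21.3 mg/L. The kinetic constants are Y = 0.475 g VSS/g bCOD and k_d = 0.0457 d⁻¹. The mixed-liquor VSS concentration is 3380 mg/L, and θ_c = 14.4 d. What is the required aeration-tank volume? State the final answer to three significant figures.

V ≈ 15600 m³

Steady-state biomass mass balance: V·X·(1 + k_d·θ_c) = Y·Q·(S₀ − S)·θ_c, so V = 0.475 × 18400 × (715 − 21.3) × 14.4 / [3380 × (1 + 0.0457 × 14.4)] = 8.73×10^7 / 5604 = 15578 m³.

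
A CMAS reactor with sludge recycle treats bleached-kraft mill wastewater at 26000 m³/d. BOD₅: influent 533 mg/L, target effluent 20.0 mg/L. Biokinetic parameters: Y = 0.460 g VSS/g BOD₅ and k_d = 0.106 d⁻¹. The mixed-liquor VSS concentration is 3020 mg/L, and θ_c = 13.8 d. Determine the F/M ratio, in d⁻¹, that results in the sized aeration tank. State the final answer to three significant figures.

F/M ≈ 0.403 d⁻¹

From the SRT design equation V = Y Q (S₀−S) θ_c / [X (1 + k_d θ_c)] = 0.460 × 26000 × (533 − 20.0) × 13.8 / [3020 × (1 + 0.106 × 13.8)] = 8.47×10^7 / 7438 = 11384 m³.
F/M = applied load / biomass = Q·S₀/(V·X) = 26000 × 533 / (11384 × 3020) = 0.4031 d⁻¹.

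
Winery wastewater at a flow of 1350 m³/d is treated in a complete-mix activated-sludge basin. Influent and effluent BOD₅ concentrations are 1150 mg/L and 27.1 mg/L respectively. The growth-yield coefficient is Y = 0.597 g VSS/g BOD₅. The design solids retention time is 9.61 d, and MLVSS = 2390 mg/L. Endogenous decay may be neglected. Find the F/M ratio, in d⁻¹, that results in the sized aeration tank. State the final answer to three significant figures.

With k_d = 0 the design equation reduces to V = Y Q (S₀−S) θ_c / X = 0.597 × 1350 × (1150 − 27.1) × 9.61 / 2390 = 3639 m³.
F/M = applied load / biomass = Q·S₀/(V·X) = 1350 × 1150 / (3639 × 2390) = 0.1785 d⁻¹.

F/M ≈ 0.179 d⁻¹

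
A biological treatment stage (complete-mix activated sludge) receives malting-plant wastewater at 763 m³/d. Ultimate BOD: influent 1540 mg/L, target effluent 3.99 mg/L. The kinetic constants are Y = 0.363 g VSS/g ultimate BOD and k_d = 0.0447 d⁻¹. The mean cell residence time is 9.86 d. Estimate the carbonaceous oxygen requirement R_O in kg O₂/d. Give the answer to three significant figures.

The observed yield is Y_obs = Y/(1 + k_d·θ_c) = 0.363 / (1 + 0.0447 × 9.86) = 0.363 / 1.441 = 0.2520 g VSS per g ultimate BOD removed.
ΔS = 1540 − 3.99 = 1536 mg/L, so the substrate removal rate is 763 × 1536/1000 = 1172 kg ultimate BOD/d.
P_X = Y_obs·Q·(S₀ − S) = 0.2520 × 1172 = 295.3 kg VSS/d.
R_O = Q·(S₀ − S) − 1.42·P_X = 1172 − 1.42 × 295.3 = 752.7 kg O₂/d.

R_O ≈ 753 kg O₂/d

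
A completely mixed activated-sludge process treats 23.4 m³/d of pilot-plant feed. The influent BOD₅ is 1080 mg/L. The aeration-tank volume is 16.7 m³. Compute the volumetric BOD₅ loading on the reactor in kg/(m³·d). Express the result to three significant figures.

L_v ≈ 1.51 kg BOD₅/(m³·d)

Volumetric loading L_v = Q·S₀ / V = 23.4 × 1080 g/m³ / 16.70 m³ = 1513 g/(m³·d) = 1.513 kg BOD₅/(m³·d).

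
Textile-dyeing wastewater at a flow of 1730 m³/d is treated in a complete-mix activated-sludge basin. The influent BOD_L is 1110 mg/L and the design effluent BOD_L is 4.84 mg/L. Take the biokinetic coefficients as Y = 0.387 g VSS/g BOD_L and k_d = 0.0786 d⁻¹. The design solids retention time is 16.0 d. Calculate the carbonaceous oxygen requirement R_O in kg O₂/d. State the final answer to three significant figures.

Observed yield with endogenous decay: Y_obs = Y / (1 + k_d·θ_c) = 0.387 / (1 + 0.0786 × 16.0) = 0.387 / 2.258 = 0.1714 g VSS/g BOD_L.
Mass of BOD_L removed per day: Q(S₀ − S) = 1730 × 1105 g/m³ = 1912 kg/d.
Biomass synthesised: P_X = Y_obs × 1912 = 327.7 kg VSS/d.
R_O = Q·ΔS − 1.42 P_X = 1912 − 465.4 = 1447 kg O₂/d.

R_O ≈ 1450 kg O₂/d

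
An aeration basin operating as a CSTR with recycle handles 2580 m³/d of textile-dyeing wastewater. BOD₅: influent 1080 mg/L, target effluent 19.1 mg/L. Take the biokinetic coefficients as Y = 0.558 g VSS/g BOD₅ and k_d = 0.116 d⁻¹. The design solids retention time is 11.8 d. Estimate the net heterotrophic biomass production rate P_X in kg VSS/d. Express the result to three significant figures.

Correct the yield for decay: Y_obs = Y/(1 + k_d θ_c) = 0.558 / (1 + 0.116 × 11.8) = 0.558 / 2.369 = 0.2356.
Q·(S₀ − S) = 2580 × (1080 − 19.1) × 10⁻³ = 2737 kg/d removed.
P_X = Y_obs · Q(S₀ − S) = 0.2356 × 2737 = 644.8 kg VSS/d.

P_X ≈ 645 kg VSS/d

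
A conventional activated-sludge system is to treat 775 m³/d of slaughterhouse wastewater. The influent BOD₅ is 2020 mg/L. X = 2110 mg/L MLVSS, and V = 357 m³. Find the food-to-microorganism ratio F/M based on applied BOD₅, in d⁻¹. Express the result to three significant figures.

F/M = Q·S₀ / (V·X) = 775 × 2020 / (357.0 × 2110) = 2.078 g BOD₅·(g VSS·d)⁻¹.

F/M ≈ 2.08 d⁻¹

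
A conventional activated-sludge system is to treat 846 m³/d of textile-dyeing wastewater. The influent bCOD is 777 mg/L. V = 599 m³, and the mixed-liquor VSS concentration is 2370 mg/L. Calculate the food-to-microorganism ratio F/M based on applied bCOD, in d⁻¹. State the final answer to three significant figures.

F/M = Q·S₀ / (V·X) = 846 × 777 / (599.0 × 2370) = 0.4630 g bCOD·(g VSS·d)⁻¹.

F/M ≈ 0.463 d⁻¹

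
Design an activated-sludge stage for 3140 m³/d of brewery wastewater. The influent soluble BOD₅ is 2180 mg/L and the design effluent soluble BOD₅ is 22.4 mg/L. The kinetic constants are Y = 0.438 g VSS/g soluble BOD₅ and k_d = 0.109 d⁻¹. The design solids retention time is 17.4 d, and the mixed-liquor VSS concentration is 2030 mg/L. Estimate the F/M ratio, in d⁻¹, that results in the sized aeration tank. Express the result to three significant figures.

F/M ≈ 0.384 d⁻¹

From the SRT design equation V = Y Q (S₀−S) θ_c / [X (1 + k_d θ_c)] = 0.438 × 3140 × (2180 − 22.4) × 17.4 / [2030 × (1 + 0.109 × 17.4)] = 5.16×10^7 / 5880 = 8781 m³.
Food-to-microorganism ratio F/M = Q S₀ / (V X) = 3140 × 2180 / (8781 × 2030) = 0.3840 d⁻¹.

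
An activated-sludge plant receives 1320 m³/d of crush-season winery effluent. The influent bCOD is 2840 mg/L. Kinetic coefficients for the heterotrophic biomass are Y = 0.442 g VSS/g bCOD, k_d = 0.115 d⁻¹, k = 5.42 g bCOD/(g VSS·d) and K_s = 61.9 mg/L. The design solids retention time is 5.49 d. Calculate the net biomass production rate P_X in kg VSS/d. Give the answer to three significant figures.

P_X ≈ 1010 kg VSS/d

From the Monod/SRT balance for a CMAS, S = K_s·(1+k_d θ_c)/[θ_c·(Y k − k_d) − 1] = 61.9 × (1 + 0.115 × 5.49) / [5.49 × (0.442 × 5.42 − 0.115) − 1] = 101.0 / 11.52 = 8.765 mg/L.
Correct the yield for decay: Y_obs = Y/(1 + k_d θ_c) = 0.442 / (1 + 0.115 × 5.49) = 0.442 / 1.631 = 0.2709.
Substrate removed = Q·(S₀ − S) = 1320 m³/d × (2840 − 8.77) g/m³ = 3.74×10^6 g/d = 3737 kg/d.
So the net sludge growth is P_X = 0.2709 × 3737 = 1013 kg VSS/d.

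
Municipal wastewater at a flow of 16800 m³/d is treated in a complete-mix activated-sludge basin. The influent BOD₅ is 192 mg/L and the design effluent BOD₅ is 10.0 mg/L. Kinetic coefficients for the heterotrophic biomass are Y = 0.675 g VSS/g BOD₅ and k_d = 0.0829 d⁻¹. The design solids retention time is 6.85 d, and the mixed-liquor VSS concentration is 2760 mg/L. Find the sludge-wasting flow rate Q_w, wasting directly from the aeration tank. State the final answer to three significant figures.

From the SRT design equation V = Y Q (S₀−S) θ_c / [X (1 + k_d θ_c)] = 0.675 × 16800 × (192 − 10.0) × 6.85 / [2760 × (1 + 0.0829 × 6.85)] = 1.41×10^7 / 4327 = 3267 m³.
With mixed-liquor wasting, θ_c = V/Q_w, so Q_w = V/θ_c = 3267/6.85 = 476.9 m³/d.

Q_w ≈ 477 m³/d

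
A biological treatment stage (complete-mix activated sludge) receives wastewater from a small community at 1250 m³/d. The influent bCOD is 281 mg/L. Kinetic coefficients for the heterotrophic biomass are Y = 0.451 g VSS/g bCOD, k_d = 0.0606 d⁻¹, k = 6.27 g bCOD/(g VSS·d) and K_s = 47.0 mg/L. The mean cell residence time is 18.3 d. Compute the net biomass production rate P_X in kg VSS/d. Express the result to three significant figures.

For a completely mixed reactor with recycle the Lawrence–McCarty relation gives S = K_s·(1 + k_d·θ_c) / [θ_c·(Y·k − k_d) − 1] = 47.0 × (1 + 0.0606 × 18.3) / [18.3 × (0.451 × 6.27 − 0.0606) − 1] = 99.12 / 49.64 = 1.997 mg/L.
Observed yield with endogenous decay: Y_obs = Y / (1 + k_d·θ_c) = 0.451 / (1 + 0.0606 × 18.3) = 0.451 / 2.109 = 0.2138 g VSS/g bCOD.
Mass of bCOD removed per day: Q(S₀ − S) = 1250 × 279.0 g/m³ = 348.8 kg/d.
P_X = Y_obs · Q(S₀ − S) = 0.2138 × 348.8 = 74.58 kg VSS/d.

P_X ≈ 74.6 kg VSS/d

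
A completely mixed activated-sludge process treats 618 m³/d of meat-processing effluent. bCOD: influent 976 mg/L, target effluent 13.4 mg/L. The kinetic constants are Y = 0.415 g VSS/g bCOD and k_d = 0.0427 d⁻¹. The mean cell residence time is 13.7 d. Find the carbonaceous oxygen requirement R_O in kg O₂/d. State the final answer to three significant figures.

Correct the yield for decay: Y_obs = Y/(1 + k_d θ_c) = 0.415 / (1 + 0.0427 × 13.7) = 0.415 / 1.585 = 0.2618.
ΔS = 976 − 13.4 = 962.6 mg/L, so the substrate removal rate is 618 × 962.6/1000 = 594.9 kg bCOD/d.
Net sludge production P_X = 0.2618 × 594.9 = 155.8 kg VSS/d.
R_O = Q·(S₀ − S) − 1.42·P_X = 594.9 − 1.42 × 155.8 = 373.7 kg O₂/d.

R_O ≈ 374 kg O₂/d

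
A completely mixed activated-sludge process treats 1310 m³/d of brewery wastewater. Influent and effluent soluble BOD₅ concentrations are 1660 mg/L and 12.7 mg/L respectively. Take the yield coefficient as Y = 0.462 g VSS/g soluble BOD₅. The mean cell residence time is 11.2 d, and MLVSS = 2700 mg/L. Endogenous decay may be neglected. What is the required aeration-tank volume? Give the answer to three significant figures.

V ≈ 4140 m³

V·X = Y·Q·ΔS·θ_c gives V = 0.462 × 1310 × (1660 − 12.7) × 11.2 / 2700 = 4136 m³.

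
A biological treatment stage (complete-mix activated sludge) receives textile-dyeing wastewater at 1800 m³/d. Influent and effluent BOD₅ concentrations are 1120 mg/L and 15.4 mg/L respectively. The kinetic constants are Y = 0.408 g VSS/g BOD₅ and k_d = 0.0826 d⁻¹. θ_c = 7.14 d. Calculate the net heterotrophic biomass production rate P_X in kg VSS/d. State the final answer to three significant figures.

Correct the yield for decay: Y_obs = Y/(1 + k_d θ_c) = 0.408 / (1 + 0.0826 × 7.14) = 0.408 / 1.590 = 0.2566.
Mass of BOD₅ removed per day: Q(S₀ − S) = 1800 × 1105 g/m³ = 1988 kg/d.
Net biomass production P_X = Y_obs × Q·(S₀ − S) = 0.2566 × 1988 = 510.3 kg VSS/d.

P_X ≈ 510 kg VSS/d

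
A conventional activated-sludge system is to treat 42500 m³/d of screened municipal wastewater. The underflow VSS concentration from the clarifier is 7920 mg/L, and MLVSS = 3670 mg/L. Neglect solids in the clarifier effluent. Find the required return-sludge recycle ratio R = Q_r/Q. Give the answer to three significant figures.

R ≈ 0.864

Mass balance around the secondary clarifier (neglecting effluent solids): R = X / (X_r − X) = 3670 / (7920 − 3670) = 0.8635.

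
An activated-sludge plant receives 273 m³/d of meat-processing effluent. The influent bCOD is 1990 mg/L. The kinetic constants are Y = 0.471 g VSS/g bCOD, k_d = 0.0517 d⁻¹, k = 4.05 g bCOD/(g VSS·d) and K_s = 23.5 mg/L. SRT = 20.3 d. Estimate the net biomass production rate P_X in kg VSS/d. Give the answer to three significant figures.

For a completely mixed reactor with recycle the Lawrence–McCarty relation gives S = K_s·(1 + k_d·θ_c) / [θ_c·(Y·k − k_d) − 1] = 23.5 × (1 + 0.0517 × 20.3) / [20.3 × (0.471 × 4.05 − 0.0517) − 1] = 48.16 / 36.67 = 1.313 mg/L.
Correct the yield for decay: Y_obs = Y/(1 + k_d θ_c) = 0.471 / (1 + 0.0517 × 20.3) = 0.471 / 2.050 = 0.2298.
Substrate removed = Q·(S₀ − S) = 273 m³/d × (1990 − 1.31) g/m³ = 5.43×10^5 g/d = 542.9 kg/d.
P_X = Y_obs · Q(S₀ − S) = 0.2298 × 542.9 = 124.8 kg VSS/d.

P_X ≈ 125 kg VSS/d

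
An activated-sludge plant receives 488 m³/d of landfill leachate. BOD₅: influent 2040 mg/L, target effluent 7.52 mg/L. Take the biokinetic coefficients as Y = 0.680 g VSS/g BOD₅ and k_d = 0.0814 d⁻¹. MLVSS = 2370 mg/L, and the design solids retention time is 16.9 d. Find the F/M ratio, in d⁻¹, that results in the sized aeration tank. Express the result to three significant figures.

Steady-state biomass mass balance: V·X·(1 + k_d·θ_c) = Y·Q·(S₀ − S)·θ_c, so V = 0.680 × 488 × (2040 − 7.52) × 16.9 / [2370 × (1 + 0.0814 × 16.9)] = 1.14×10^7 / 5630 = 2024 m³.
Food-to-microorganism ratio F/M = Q S₀ / (V X) = 488 × 2040 / (2024 × 2370) = 0.2075 d⁻¹.

F/M ≈ 0.207 d⁻¹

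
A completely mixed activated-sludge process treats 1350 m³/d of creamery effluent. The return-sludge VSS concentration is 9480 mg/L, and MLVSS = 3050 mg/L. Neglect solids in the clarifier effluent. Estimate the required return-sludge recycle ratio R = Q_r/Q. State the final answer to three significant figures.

Mass balance around the secondary clarifier (neglecting effluent solids): R = X / (X_r − X) = 3050 / (9480 − 3050) = 0.4743.

R ≈ 0.474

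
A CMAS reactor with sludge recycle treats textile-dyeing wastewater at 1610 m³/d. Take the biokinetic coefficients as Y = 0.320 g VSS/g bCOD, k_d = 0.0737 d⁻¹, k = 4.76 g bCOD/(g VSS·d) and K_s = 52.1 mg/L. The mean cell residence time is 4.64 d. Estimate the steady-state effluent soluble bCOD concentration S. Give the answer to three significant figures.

S ≈ 12.2 mg/L

Effluent substrate depends only on kinetics and SRT: S = K_s(1 + k_d θ_c) / [θ_c(Yk − k_d) − 1] = 52.1 × (1 + 0.0737 × 4.64) / [4.64 × (0.320 × 4.76 − 0.0737) − 1] = 69.92 / 5.726 = 12.21 mg/L.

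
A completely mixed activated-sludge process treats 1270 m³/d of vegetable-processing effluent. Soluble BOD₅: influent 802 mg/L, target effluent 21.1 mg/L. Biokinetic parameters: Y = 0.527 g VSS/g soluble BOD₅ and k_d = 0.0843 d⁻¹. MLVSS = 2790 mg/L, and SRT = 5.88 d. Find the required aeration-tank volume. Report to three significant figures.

V ≈ 736 m³

From the SRT design equation V = Y Q (S₀−S) θ_c / [X (1 + k_d θ_c)] = 0.527 × 1270 × (802 − 21.1) × 5.88 / [2790 × (1 + 0.0843 × 5.88)] = 3.07×10^6 / 4173 = 736.4 m³.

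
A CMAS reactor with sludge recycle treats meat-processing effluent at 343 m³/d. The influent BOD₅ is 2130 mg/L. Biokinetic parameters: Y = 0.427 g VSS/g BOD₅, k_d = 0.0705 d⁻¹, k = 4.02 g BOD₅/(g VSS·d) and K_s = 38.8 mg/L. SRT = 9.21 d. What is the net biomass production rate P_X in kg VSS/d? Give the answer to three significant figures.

P_X ≈ 189 kg VSS/d

From the Monod/SRT balance for a CMAS, S = K_s·(1+k_d θ_c)/[θ_c·(Y k − k_d) − 1] = 38.8 × (1 + 0.0705 × 9.21) / [9.21 × (0.427 × 4.02 − 0.0705) − 1] = 63.99 / 14.16 = 4.519 mg/L.
Y_obs = Y / (1 + k_d θ_c) = 0.427 / (1 + 0.0705 × 9.21) = 0.427 / 1.649 = 0.2589.
ΔS = 2130 − 4.52 = 2125 mg/L, so the substrate removal rate is 343 × 2125/1000 = 729.0 kg BOD₅/d.
So the net sludge growth is P_X = 0.2589 × 729.0 = 188.7 kg VSS/d.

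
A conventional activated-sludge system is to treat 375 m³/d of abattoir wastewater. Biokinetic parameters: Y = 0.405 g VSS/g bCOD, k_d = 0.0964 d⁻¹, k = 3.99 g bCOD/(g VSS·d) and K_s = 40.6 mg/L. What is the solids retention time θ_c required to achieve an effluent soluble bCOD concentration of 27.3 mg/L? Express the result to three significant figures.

At the target effluent, Y k S/(K_s+S) = 0.405×3.99×27.3/67.90 = 0.6497 d⁻¹.
Then 1/θ_c = μ − k_d = 0.6497 − 0.0964 = 0.5533 d⁻¹, giving θ_c = 1.807 d.

θ_c ≈ 1.81 d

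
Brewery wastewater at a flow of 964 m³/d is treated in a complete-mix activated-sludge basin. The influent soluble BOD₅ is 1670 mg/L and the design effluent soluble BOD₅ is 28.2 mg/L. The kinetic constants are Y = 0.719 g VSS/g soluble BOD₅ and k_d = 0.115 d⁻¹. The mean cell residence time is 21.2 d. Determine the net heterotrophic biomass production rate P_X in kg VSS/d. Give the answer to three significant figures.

P_X ≈ 331 kg VSS/d

Observed yield with endogenous decay: Y_obs = Y / (1 + k_d·θ_c) = 0.719 / (1 + 0.115 × 21.2) = 0.719 / 3.438 = 0.2091 g VSS/g soluble BOD₅.
Q·(S₀ − S) = 964 × (1670 − 28.2) × 10⁻³ = 1583 kg/d removed.
Net biomass production P_X = Y_obs × Q·(S₀ − S) = 0.2091 × 1583 = 331.0 kg VSS/d.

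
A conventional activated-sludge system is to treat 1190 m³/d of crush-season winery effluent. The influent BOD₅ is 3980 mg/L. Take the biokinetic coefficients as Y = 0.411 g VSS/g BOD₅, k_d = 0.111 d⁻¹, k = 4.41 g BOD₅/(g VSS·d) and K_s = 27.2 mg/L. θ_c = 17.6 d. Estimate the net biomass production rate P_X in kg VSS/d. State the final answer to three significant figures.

P_X ≈ 659 kg VSS/d

Effluent substrate depends only on kinetics and SRT: S = K_s(1 + k_d θ_c) / [θ_c(Yk − k_d) − 1] = 27.2 × (1 + 0.111 × 17.6) / [17.6 × (0.411 × 4.41 − 0.111) − 1] = 80.34 / 28.95 = 2.775 mg/L.
The observed yield is Y_obs = Y/(1 + k_d·θ_c) = 0.411 / (1 + 0.111 × 17.6) = 0.411 / 2.954 = 0.1392 g VSS per g BOD₅ removed.
Mass of BOD₅ removed per day: Q(S₀ − S) = 1190 × 3977 g/m³ = 4733 kg/d.
Biomass produced: P_X = Y_obs·Q·ΔS = 0.1392 × 4733 ≈ 658.6 kg VSS/d.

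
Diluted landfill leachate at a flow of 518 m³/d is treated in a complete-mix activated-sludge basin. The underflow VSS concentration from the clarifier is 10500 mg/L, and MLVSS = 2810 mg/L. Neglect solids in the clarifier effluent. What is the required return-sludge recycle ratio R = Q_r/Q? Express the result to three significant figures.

R = Q_r/Q = X/(X_r − X) = 2810 / (10500 − 2810) = 0.3654.

R ≈ 0.365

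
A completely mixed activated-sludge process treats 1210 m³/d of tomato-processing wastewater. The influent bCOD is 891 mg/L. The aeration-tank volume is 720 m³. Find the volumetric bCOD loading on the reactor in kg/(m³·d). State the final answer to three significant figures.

Volumetric loading L_v = Q·S₀ / V = 1210 × 891 g/m³ / 720.0 m³ = 1497 g/(m³·d) = 1.497 kg bCOD/(m³·d).

L_v ≈ 1.50 kg bCOD/(m³·d)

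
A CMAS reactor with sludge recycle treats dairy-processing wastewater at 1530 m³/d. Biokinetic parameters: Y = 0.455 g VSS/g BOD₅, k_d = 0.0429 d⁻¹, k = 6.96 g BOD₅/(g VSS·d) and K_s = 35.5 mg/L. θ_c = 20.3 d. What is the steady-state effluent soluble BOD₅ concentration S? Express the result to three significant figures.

S ≈ 1.06 mg/L

Effluent substrate depends only on kinetics and SRT: S = K_s(1 + k_d θ_c) / [θ_c(Yk − k_d) − 1] = 35.5 × (1 + 0.0429 × 20.3) / [20.3 × (0.455 × 6.96 − 0.0429) − 1] = 66.42 / 62.42 = 1.064 mg/L.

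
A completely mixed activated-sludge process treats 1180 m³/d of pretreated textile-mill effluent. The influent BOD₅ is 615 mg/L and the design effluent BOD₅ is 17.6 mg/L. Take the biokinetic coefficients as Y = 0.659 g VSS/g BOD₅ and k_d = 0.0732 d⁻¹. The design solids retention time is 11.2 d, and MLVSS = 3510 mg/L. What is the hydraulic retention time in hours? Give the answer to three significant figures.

From the SRT design equation V = Y Q (S₀−S) θ_c / [X (1 + k_d θ_c)] = 0.659 × 1180 × (615 − 17.6) × 11.2 / [3510 × (1 + 0.0732 × 11.2)] = 5.2×10^6 / 6388 = 814.5 m³.
HRT = V/Q = 814.5 m³ / 1180 m³·d⁻¹ = 0.6903 d × 24 = 16.57 h.

τ ≈ 16.6 h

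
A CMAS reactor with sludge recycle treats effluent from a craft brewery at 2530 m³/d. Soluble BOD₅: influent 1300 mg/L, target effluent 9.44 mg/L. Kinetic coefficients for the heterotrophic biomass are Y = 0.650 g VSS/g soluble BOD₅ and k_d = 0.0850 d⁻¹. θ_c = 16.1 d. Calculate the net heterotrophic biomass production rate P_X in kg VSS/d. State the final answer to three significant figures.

P_X ≈ 896 kg VSS/d

Correct the yield for decay: Y_obs = Y/(1 + k_d θ_c) = 0.650 / (1 + 0.0850 × 16.1) = 0.650 / 2.369 = 0.2744.
Mass of soluble BOD₅ removed per day: Q(S₀ − S) = 2530 × 1291 g/m³ = 3265 kg/d.
Net biomass production P_X = Y_obs × Q·(S₀ − S) = 0.2744 × 3265 = 896.1 kg VSS/d.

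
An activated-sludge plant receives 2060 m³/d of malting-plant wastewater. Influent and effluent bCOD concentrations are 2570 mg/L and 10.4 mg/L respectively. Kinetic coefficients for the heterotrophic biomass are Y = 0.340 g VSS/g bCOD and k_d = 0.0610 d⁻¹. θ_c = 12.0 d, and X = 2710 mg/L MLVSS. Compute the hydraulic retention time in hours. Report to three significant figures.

τ ≈ 53.4 h

Rearranging the biomass balance for a CMAS with decay, V = Y·Q·ΔS·θ_c / [X·(1+k_d θ_c)] = 0.340 × 2060 × (2570 − 10.4) × 12.0 / [2710 × (1 + 0.0610 × 12.0)] = 2.15×10^7 / 4694 = 4583 m³.
Hydraulic retention time τ = V/Q = 4583 / 2060 = 2.225 d = 53.40 h.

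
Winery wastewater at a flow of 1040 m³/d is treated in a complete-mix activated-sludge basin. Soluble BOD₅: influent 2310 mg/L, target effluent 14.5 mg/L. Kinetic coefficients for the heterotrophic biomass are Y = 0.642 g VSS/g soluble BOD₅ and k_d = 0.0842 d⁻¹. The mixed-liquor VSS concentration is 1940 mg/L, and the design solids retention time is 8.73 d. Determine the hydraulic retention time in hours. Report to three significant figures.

τ ≈ 91.7 h

Rearranging the biomass balance for a CMAS with decay, V = Y·Q·ΔS·θ_c / [X·(1+k_d θ_c)] = 0.642 × 1040 × (2310 − 14.5) × 8.73 / [1940 × (1 + 0.0842 × 8.73)] = 1.34×10^7 / 3366 = 3975 m³.
HRT = V/Q = 3975 m³ / 1040 m³·d⁻¹ = 3.822 d × 24 = 91.73 h.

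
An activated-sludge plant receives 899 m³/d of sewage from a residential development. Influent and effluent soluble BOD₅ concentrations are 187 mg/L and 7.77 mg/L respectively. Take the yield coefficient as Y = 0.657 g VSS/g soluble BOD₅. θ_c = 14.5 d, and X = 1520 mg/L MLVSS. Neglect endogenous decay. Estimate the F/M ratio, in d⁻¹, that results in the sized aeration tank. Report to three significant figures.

Biomass mass balance (decay neglected): V·X = Y·Q·(S₀ − S)·θ_c, so V = 0.657 × 899 × (187 − 7.77) × 14.5 / 1520 = 1010 m³.
F/M = Q·S₀ / (V·X) = 899 × 187 / (1010 × 1520) = 0.1095 g soluble BOD₅·(g VSS·d)⁻¹.

F/M ≈ 0.110 d⁻¹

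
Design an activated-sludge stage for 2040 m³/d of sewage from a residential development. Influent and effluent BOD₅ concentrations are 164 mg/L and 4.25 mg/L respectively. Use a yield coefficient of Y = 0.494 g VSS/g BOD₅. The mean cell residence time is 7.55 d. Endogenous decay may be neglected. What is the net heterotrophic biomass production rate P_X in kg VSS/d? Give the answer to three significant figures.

With endogenous decay neglected, the observed yield equals the true yield: Y_obs = Y = 0.494 g VSS/g BOD₅.
Substrate removed = Q·(S₀ − S) = 2040 m³/d × (164 − 4.25) g/m³ = 3.26×10^5 g/d = 325.9 kg/d.
Biomass produced: P_X = Y_obs·Q·ΔS = 0.4940 × 325.9 ≈ 161.0 kg VSS/d.

P_X ≈ 161 kg VSS/d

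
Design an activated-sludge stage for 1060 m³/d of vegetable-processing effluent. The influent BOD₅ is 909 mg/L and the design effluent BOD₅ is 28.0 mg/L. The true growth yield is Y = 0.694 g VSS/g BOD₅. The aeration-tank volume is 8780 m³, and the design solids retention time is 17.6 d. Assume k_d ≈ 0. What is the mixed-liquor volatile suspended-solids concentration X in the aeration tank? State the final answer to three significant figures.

X ≈ 1300 mg/L

From V·X = Y·Q·(S₀ − S)·θ_c (decay neglected): X = 0.694 × 1060 × (909 − 28.0) × 17.6 / 8780 = 1299 mg/L.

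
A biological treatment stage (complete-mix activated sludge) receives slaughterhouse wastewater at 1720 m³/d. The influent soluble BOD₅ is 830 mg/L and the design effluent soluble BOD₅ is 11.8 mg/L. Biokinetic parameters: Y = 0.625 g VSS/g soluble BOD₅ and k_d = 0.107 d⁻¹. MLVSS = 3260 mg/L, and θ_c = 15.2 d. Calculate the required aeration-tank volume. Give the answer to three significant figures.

V ≈ 1560 m³

Steady-state biomass mass balance: V·X·(1 + k_d·θ_c) = Y·Q·(S₀ − S)·θ_c, so V = 0.625 × 1720 × (830 − 11.8) × 15.2 / [3260 × (1 + 0.107 × 15.2)] = 1.34×10^7 / 8562 = 1561 m³.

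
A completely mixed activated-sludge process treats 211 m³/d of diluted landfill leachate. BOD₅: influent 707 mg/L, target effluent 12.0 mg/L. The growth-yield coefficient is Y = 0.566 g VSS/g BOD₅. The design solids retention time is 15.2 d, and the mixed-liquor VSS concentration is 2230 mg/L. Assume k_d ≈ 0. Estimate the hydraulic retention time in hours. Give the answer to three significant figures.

Biomass mass balance (decay neglected): V·X = Y·Q·(S₀ − S)·θ_c, so V = 0.566 × 211 × (707 − 12.0) × 15.2 / 2230 = 565.7 m³.
τ = V/Q = 565.7/211 = 2.681 d, or 64.35 h.

τ ≈ 64.4 h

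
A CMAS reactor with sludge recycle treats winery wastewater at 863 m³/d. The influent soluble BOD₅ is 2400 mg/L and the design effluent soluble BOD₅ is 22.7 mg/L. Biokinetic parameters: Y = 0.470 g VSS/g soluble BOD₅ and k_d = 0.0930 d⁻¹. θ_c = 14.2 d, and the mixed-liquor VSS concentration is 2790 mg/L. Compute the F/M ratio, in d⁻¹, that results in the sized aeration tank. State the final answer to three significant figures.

F/M ≈ 0.351 d⁻¹

From the SRT design equation V = Y Q (S₀−S) θ_c / [X (1 + k_d θ_c)] = 0.470 × 863 × (2400 − 22.7) × 14.2 / [2790 × (1 + 0.0930 × 14.2)] = 1.37×10^7 / 6474 = 2115 m³.
F/M = applied load / biomass = Q·S₀/(V·X) = 863 × 2400 / (2115 × 2790) = 0.3510 d⁻¹.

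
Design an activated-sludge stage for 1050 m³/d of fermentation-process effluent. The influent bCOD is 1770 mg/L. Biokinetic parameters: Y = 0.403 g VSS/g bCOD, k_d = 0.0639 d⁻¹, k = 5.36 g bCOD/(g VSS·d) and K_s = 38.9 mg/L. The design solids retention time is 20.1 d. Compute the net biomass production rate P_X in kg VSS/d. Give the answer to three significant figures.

P_X ≈ 327 kg VSS/d

From the Monod/SRT balance for a CMAS, S = K_s·(1+k_d θ_c)/[θ_c·(Y k − k_d) − 1] = 38.9 × (1 + 0.0639 × 20.1) / [20.1 × (0.403 × 5.36 − 0.0639) − 1] = 88.86 / 41.13 = 2.160 mg/L.
Y_obs = Y / (1 + k_d θ_c) = 0.403 / (1 + 0.0639 × 20.1) = 0.403 / 2.284 = 0.1764.
Substrate removed = Q·(S₀ − S) = 1050 m³/d × (1770 − 2.16) g/m³ = 1.86×10^6 g/d = 1856 kg/d.
Biomass produced: P_X = Y_obs·Q·ΔS = 0.1764 × 1856 ≈ 327.5 kg VSS/d.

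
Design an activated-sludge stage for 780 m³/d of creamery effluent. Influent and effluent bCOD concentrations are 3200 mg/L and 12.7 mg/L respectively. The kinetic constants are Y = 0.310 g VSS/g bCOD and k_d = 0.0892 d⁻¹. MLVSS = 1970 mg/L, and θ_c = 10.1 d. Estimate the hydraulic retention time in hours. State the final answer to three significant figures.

Steady-state biomass mass balance: V·X·(1 + k_d·θ_c) = Y·Q·(S₀ − S)·θ_c, so V = 0.310 × 780 × (3200 − 12.7) × 10.1 / [1970 × (1 + 0.0892 × 10.1)] = 7.78×10^6 / 3745 = 2079 m³.
Hydraulic retention time τ = V/Q = 2079 / 780 = 2.665 d = 63.96 h.

τ ≈ 64.0 h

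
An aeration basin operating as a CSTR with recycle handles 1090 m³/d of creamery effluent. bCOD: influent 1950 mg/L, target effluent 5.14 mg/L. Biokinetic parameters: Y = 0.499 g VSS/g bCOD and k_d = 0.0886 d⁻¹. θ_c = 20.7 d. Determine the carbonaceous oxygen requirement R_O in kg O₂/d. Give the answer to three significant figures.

Observed yield with endogenous decay: Y_obs = Y / (1 + k_d·θ_c) = 0.499 / (1 + 0.0886 × 20.7) = 0.499 / 2.834 = 0.1761 g VSS/g bCOD.
Mass of bCOD removed per day: Q(S₀ − S) = 1090 × 1945 g/m³ = 2120 kg/d.
Net sludge production P_X = 0.1761 × 2120 = 373.3 kg VSS/d.
Carbonaceous O₂ demand = substrate oxidised − cell-mass equivalent = 2120 − 1.42 × 373.3 = 1590 kg O₂/d.

R_O ≈ 1590 kg O₂/d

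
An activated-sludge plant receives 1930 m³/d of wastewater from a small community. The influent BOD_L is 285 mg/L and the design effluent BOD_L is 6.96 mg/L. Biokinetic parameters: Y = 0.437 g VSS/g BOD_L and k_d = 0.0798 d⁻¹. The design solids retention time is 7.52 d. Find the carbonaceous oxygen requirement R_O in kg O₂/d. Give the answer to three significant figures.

R_O ≈ 329 kg O₂/d

Y_obs = Y / (1 + k_d θ_c) = 0.437 / (1 + 0.0798 × 7.52) = 0.437 / 1.600 = 0.2731.
Mass of BOD_L removed per day: Q(S₀ − S) = 1930 × 278.0 g/m³ = 536.6 kg/d.
Biomass synthesised: P_X = Y_obs × 536.6 = 146.6 kg VSS/d.
R_O = Q·ΔS − 1.42 P_X = 536.6 − 208.1 = 328.5 kg O₂/d.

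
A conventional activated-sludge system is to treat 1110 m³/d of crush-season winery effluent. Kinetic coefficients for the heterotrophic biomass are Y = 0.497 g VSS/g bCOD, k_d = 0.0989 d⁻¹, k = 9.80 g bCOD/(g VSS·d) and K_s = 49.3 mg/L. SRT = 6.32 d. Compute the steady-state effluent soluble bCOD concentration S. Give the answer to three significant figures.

S ≈ 2.75 mg/L

For a completely mixed reactor with recycle the Lawrence–McCarty relation gives S = K_s·(1 + k_d·θ_c) / [θ_c·(Y·k − k_d) − 1] = 49.3 × (1 + 0.0989 × 6.32) / [6.32 × (0.497 × 9.80 − 0.0989) − 1] = 80.11 / 29.16 = 2.748 mg/L.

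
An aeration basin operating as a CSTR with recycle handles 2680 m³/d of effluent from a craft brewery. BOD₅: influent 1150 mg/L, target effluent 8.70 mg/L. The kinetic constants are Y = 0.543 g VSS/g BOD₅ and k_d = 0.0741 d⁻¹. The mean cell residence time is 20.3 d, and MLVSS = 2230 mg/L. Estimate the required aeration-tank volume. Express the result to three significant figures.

From the SRT design equation V = Y Q (S₀−S) θ_c / [X (1 + k_d θ_c)] = 0.543 × 2680 × (1150 − 8.70) × 20.3 / [2230 × (1 + 0.0741 × 20.3)] = 3.37×10^7 / 5584 = 6037 m³.

V ≈ 6040 m³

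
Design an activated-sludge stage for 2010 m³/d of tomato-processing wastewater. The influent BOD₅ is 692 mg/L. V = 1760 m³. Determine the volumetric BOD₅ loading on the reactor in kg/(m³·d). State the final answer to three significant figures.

Applied BOD₅ load per unit volume = Q·S₀/V = (2010 × 692/1000)/1760 = 0.7903 kg BOD₅·m⁻³·d⁻¹.

L_v ≈ 0.790 kg BOD₅/(m³·d)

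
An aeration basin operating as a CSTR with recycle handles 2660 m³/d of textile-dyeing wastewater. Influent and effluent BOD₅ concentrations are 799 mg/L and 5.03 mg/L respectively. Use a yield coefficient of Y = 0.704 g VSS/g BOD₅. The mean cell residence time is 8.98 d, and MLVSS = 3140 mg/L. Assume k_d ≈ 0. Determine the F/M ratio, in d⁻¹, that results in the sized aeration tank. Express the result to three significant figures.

F/M ≈ 0.159 d⁻¹

Biomass mass balance (decay neglected): V·X = Y·Q·(S₀ − S)·θ_c, so V = 0.704 × 2660 × (799 − 5.03) × 8.98 / 3140 = 4252 m³.
Food-to-microorganism ratio F/M = Q S₀ / (V X) = 2660 × 799 / (4252 × 3140) = 0.1592 d⁻¹.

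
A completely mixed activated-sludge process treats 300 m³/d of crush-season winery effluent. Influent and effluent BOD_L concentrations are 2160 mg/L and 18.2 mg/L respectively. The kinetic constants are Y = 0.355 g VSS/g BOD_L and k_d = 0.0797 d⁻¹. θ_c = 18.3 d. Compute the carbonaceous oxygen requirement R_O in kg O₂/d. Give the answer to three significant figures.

Y_obs = Y / (1 + k_d θ_c) = 0.355 / (1 + 0.0797 × 18.3) = 0.355 / 2.459 = 0.1444.
ΔS = 2160 − 18.2 = 2142 mg/L, so the substrate removal rate is 300 × 2142/1000 = 642.5 kg BOD_L/d.
P_X = Y_obs·Q·(S₀ − S) = 0.1444 × 642.5 = 92.78 kg VSS/d.
R_O = Q·(S₀ − S) − 1.42·P_X = 642.5 − 1.42 × 92.78 = 510.8 kg O₂/d.

R_O ≈ 511 kg O₂/d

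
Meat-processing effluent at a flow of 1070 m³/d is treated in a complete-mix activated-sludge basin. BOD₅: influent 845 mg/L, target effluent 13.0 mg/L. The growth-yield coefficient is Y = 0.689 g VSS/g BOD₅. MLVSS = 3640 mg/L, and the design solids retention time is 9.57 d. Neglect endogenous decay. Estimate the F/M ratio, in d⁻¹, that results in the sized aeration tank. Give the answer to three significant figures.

Biomass mass balance (decay neglected): V·X = Y·Q·(S₀ − S)·θ_c, so V = 0.689 × 1070 × (845 − 13.0) × 9.57 / 3640 = 1613 m³.
F/M = Q·S₀ / (V·X) = 1070 × 845 / (1613 × 3640) = 0.1540 g BOD₅·(g VSS·d)⁻¹.

F/M ≈ 0.154 d⁻¹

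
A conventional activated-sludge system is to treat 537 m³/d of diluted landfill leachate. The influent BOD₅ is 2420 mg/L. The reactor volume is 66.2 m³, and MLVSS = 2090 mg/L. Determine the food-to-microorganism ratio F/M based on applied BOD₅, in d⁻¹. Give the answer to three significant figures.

F/M = Q·S₀ / (V·X) = 537 × 2420 / (66.20 × 2090) = 9.393 g BOD₅·(g VSS·d)⁻¹.

F/M ≈ 9.39 d⁻¹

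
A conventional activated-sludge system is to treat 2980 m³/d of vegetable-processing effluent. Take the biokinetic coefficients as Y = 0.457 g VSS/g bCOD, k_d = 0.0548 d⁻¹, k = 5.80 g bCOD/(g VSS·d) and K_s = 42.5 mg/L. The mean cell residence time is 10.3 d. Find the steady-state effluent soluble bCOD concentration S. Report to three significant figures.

For a completely mixed reactor with recycle the Lawrence–McCarty relation gives S = K_s·(1 + k_d·θ_c) / [θ_c·(Y·k − k_d) − 1] = 42.5 × (1 + 0.0548 × 10.3) / [10.3 × (0.457 × 5.80 − 0.0548) − 1] = 66.49 / 25.74 = 2.583 mg/L.

S ≈ 2.58 mg/L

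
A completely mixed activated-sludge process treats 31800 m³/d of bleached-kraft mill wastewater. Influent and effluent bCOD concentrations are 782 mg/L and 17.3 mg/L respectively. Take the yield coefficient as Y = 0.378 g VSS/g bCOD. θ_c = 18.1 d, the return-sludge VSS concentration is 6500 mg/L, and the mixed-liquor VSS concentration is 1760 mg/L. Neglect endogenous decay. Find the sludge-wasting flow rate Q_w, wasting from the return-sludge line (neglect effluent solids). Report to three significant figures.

Q_w ≈ 1410 m³/d

Biomass mass balance (decay neglected): V·X = Y·Q·(S₀ − S)·θ_c, so V = 0.378 × 31800 × (782 − 17.3) × 18.1 / 1760 = 94531 m³.
θ_c = V·X/(Q_w·X_r) when wasting from the recycle, so Q_w = V·X/(θ_c·X_r) = 94531 × 1760 / (18.1 × 6500) = 1414 m³/d.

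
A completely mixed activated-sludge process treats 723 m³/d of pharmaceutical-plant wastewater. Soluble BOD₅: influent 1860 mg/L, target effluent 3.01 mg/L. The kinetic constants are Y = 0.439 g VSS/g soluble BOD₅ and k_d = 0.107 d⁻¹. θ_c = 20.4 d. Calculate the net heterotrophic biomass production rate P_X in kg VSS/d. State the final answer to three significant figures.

Correct the yield for decay: Y_obs = Y/(1 + k_d θ_c) = 0.439 / (1 + 0.107 × 20.4) = 0.439 / 3.183 = 0.1379.
Mass of soluble BOD₅ removed per day: Q(S₀ − S) = 723 × 1857 g/m³ = 1343 kg/d.
Net biomass production P_X = Y_obs × Q·(S₀ − S) = 0.1379 × 1343 = 185.2 kg VSS/d.

P_X ≈ 185 kg VSS/d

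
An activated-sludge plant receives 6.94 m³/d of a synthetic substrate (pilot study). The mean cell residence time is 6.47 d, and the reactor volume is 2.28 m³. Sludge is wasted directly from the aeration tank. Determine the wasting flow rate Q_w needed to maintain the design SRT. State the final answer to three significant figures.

Q_w ≈ 0.352 m³/d

For wasting at MLVSS concentration, Q_w = V/θ_c = 2.280/6.47 = 0.3524 m³/d.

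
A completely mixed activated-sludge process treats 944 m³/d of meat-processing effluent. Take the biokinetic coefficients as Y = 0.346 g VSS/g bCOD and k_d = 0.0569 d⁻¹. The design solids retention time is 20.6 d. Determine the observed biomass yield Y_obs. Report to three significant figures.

Y_obs = Y / (1 + k_d θ_c) = 0.346 / (1 + 0.0569 × 20.6) = 0.346 / 2.172 = 0.1593.

Y_obs ≈ 0.159 g VSS/g bCOD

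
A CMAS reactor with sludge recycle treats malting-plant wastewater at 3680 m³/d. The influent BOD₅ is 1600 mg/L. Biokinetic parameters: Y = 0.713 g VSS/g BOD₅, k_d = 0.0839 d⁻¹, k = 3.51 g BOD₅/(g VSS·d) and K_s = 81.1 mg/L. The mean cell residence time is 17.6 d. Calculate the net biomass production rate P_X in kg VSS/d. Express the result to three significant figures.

For a completely mixed reactor with recycle the Lawrence–McCarty relation gives S = K_s·(1 + k_d·θ_c) / [θ_c·(Y·k − k_d) − 1] = 81.1 × (1 + 0.0839 × 17.6) / [17.6 × (0.713 × 3.51 − 0.0839) − 1] = 200.9 / 41.57 = 4.832 mg/L.
The observed yield is Y_obs = Y/(1 + k_d·θ_c) = 0.713 / (1 + 0.0839 × 17.6) = 0.713 / 2.477 = 0.2879 g VSS per g BOD₅ removed.
Q·(S₀ − S) = 3680 × (1600 − 4.83) × 10⁻³ = 5870 kg/d removed.
P_X = Y_obs · Q(S₀ − S) = 0.2879 × 5870 = 1690 kg VSS/d.

P_X ≈ 1690 kg VSS/d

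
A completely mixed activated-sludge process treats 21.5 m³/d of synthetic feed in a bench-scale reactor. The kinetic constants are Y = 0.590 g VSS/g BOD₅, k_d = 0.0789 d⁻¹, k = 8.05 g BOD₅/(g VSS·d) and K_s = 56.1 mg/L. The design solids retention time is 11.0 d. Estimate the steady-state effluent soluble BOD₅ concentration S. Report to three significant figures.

Effluent substrate depends only on kinetics and SRT: S = K_s(1 + k_d θ_c) / [θ_c(Yk − k_d) − 1] = 56.1 × (1 + 0.0789 × 11.0) / [11.0 × (0.590 × 8.05 − 0.0789) − 1] = 104.8 / 50.38 = 2.080 mg/L.

S ≈ 2.08 mg/L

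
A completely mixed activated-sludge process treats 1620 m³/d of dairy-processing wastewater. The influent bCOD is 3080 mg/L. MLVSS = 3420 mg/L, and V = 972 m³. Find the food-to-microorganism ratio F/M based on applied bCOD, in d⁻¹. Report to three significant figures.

F/M = Q·S₀ / (V·X) = 1620 × 3080 / (972.0 × 3420) = 1.501 g bCOD·(g VSS·d)⁻¹.

F/M ≈ 1.50 d⁻¹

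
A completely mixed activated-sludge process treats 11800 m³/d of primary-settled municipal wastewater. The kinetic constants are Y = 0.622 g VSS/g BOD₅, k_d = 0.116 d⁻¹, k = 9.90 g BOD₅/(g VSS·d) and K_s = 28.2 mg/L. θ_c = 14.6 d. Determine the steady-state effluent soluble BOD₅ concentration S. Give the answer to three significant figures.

S ≈ 0.871 mg/L

Effluent substrate depends only on kinetics and SRT: S = K_s(1 + k_d θ_c) / [θ_c(Yk − k_d) − 1] = 28.2 × (1 + 0.116 × 14.6) / [14.6 × (0.622 × 9.90 − 0.116) − 1] = 75.96 / 87.21 = 0.8710 mg/L.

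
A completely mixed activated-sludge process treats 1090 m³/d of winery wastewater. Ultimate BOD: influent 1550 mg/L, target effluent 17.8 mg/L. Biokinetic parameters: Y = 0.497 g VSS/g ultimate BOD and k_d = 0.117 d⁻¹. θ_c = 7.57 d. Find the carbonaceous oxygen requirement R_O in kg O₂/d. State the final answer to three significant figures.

Observed yield with endogenous decay: Y_obs = Y / (1 + k_d·θ_c) = 0.497 / (1 + 0.117 × 7.57) = 0.497 / 1.886 = 0.2636 g VSS/g ultimate BOD.
Q·(S₀ − S) = 1090 × (1550 − 17.8) × 10⁻³ = 1670 kg/d removed.
Biomass synthesised: P_X = Y_obs × 1670 = 440.2 kg VSS/d.
R_O = Q·(S₀ − S) − 1.42·P_X = 1670 − 1.42 × 440.2 = 1045 kg O₂/d.

R_O ≈ 1050 kg O₂/d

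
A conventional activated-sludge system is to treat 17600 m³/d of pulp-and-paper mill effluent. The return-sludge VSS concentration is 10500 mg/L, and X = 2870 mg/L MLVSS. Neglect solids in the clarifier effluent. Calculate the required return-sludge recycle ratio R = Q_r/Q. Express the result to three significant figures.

R ≈ 0.376

Mass balance around the secondary clarifier (neglecting effluent solids): R = X / (X_r − X) = 2870 / (10500 − 2870) = 0.3761.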